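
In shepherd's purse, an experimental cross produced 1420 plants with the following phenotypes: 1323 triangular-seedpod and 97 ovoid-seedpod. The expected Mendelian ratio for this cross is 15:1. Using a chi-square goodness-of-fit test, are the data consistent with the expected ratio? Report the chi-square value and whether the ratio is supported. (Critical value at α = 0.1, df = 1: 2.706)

Total ratio parts = 16. Expected numbers out of 1420:
  triangular-seedpod: 1420 × 15/16 = 1331.25
  ovoid-seedpod: 1420 × 1/16 = 88.75
χ² = Σ (O − E)² / E
  triangular-seedpod: (1323 − 1331.25)² / 1331.25 = 0.0511
  ovoid-seedpod: (97 − 88.75)² / 88.75 = 0.7669
χ² = 0.0511 + 0.7669 = 0.818
Degrees of freedom = 2 − 1 = 1; critical value at α = 0.1 is 2.706.
Since 0.818 < 2.706, we fail to reject the null hypothesis — the data are consistent with the 15:1 ratio.

0.818; consistent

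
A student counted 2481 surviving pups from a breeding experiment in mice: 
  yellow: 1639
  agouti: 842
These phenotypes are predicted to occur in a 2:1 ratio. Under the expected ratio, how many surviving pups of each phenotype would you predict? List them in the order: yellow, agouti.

1654, 827

The 2:1 ratio has 3 parts, so with N = 2481 the expected counts are:
  yellow: 2481 × 2/3 = 1654
  agouti: 2481 × 1/3 = 827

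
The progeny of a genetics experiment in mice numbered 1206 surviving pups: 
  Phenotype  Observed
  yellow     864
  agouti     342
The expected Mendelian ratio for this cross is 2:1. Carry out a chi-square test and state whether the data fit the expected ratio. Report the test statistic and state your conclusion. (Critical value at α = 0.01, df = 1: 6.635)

Total ratio parts = 3. Expected numbers out of 1206:
  yellow: 1206 × 2/3 = 804
  agouti: 1206 × 1/3 = 402
χ² = Σ (O − E)² / E
  yellow: (864 − 804)² / 804 = 4.4776
  agouti: (342 − 402)² / 402 = 8.9552
χ² = 4.4776 + 8.9552 = 13.4328 ≈ 13.433
Degrees of freedom = 2 − 1 = 1; critical value at α = 0.01 is 6.635.
Since 13.433 > 6.635, we reject the null hypothesis — the data do not fit the 2:1 ratio.

13.433; not consistent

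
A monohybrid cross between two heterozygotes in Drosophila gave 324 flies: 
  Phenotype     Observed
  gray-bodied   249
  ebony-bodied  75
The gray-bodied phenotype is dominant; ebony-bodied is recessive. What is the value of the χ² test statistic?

For a monohybrid cross between heterozygotes with complete dominance, the expected phenotypic ratio is 3:1.
The 3:1 ratio has 4 parts, so with N = 324 the expected counts are:
  gray-bodied: 324 × 3/4 = 243
  ebony-bodied: 324 × 1/4 = 81
χ² = Σ (O − E)² / E
  gray-bodied: (249 − 243)² / 243 = 0.1481
  ebony-bodied: (75 − 81)² / 81 = 0.4444
χ² = 0.1481 + 0.4444 = 0.5925 ≈ 0.593

0.593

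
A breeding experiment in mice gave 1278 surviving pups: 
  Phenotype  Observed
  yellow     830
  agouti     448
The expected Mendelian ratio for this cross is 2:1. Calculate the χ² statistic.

1.704

Total ratio parts = 3. Expected numbers out of 1278:
  yellow: 1278 × 2/3 = 852
  agouti: 1278 × 1/3 = 426
χ² = Σ (O − E)² / E
  yellow: (830 − 852)² / 852 = 0.5681
  agouti: (448 − 426)² / 426 = 1.1362
χ² = 0.5681 + 1.1362 = 1.7043 ≈ 1.704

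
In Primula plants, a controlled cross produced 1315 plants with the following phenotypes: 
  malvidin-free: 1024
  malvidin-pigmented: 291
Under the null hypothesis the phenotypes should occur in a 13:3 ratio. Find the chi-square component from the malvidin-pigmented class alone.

8.009

The 13:3 ratio has 16 parts, so with N = 1315 the expected counts are:
  malvidin-free: 1315 × 13/16 = 1068.4375
  malvidin-pigmented: 1315 × 3/16 = 246.5625
Contribution of malvidin-pigmented: (291 − 246.5625)² / 246.5625 = 8.0089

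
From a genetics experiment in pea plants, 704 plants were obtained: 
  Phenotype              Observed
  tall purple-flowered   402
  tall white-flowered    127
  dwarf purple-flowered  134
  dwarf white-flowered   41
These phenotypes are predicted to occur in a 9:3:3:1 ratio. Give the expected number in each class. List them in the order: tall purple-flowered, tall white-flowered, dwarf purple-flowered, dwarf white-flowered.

396, 132, 132, 44

The 9:3:3:1 ratio has 16 parts, so with N = 704 the expected counts are:
  tall purple-flowered: 704 × 9/16 = 396
  tall white-flowered: 704 × 3/16 = 132
  dwarf purple-flowered: 704 × 3/16 = 132
  dwarf white-flowered: 704 × 1/16 = 44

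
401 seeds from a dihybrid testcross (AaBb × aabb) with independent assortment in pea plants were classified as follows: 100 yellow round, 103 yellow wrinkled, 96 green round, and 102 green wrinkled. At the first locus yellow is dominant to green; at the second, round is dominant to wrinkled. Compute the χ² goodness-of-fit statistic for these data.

0.287

A dihybrid testcross with independent assortment gives a 1:1:1:1 ratio.
Total ratio parts = 4. Expected numbers out of 401:
  yellow round: 401 × 1/4 = 100.25
  yellow wrinkled: 401 × 1/4 = 100.25
  green round: 401 × 1/4 = 100.25
  green wrinkled: 401 × 1/4 = 100.25
χ² = Σ (O − E)² / E
  yellow round: (100 − 100.25)² / 100.25 = 0.0006
  yellow wrinkled: (103 − 100.25)² / 100.25 = 0.0754
  green round: (96 − 100.25)² / 100.25 = 0.1802
  green wrinkled: (102 − 100.25)² / 100.25 = 0.0305
χ² = 0.0006 + 0.0754 + 0.1802 + 0.0305 = 0.2867 ≈ 0.287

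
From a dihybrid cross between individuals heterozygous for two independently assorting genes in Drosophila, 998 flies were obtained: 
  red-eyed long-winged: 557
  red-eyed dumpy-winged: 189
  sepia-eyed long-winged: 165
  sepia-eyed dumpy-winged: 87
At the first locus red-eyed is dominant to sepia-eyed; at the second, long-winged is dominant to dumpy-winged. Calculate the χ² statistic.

A dihybrid F₂ with independent assortment and complete dominance at both loci gives a 9:3:3:1 phenotypic ratio.
Total ratio parts = 16. Expected numbers out of 998:
  red-eyed long-winged: 998 × 9/16 = 561.375
  red-eyed dumpy-winged: 998 × 3/16 = 187.125
  sepia-eyed long-winged: 998 × 3/16 = 187.125
  sepia-eyed dumpy-winged: 998 × 1/16 = 62.375
χ² = Σ (O − E)² / E
  red-eyed long-winged: (557 − 561.375)² / 561.375 = 0.0341
  red-eyed dumpy-winged: (189 − 187.125)² / 187.125 = 0.0188
  sepia-eyed long-winged: (165 − 187.125)² / 187.125 = 2.6160
  sepia-eyed dumpy-winged: (87 − 62.375)² / 62.375 = 9.7217
χ² = 0.0341 + 0.0188 + 2.6160 + 9.7217 = 12.3906 ≈ 12.391

12.391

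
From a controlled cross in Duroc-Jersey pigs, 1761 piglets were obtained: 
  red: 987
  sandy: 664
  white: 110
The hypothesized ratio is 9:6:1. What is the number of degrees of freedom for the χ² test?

2

A goodness-of-fit test with 3 phenotype classes has df = 3 − 1 = 2.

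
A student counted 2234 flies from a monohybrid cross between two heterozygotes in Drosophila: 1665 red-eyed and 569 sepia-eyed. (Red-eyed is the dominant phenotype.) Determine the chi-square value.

For a monohybrid cross between heterozygotes with complete dominance, the expected phenotypic ratio is 3:1.
Total ratio parts = 4. Expected numbers out of 2234:
  red-eyed: 2234 × 3/4 = 1675.5
  sepia-eyed: 2234 × 1/4 = 558.5
χ² = Σ (O − E)² / E
  red-eyed: (1665 − 1675.5)² / 1675.5 = 0.0658
  sepia-eyed: (569 − 558.5)² / 558.5 = 0.1974
χ² = 0.0658 + 0.1974 = 0.2632 ≈ 0.263

0.263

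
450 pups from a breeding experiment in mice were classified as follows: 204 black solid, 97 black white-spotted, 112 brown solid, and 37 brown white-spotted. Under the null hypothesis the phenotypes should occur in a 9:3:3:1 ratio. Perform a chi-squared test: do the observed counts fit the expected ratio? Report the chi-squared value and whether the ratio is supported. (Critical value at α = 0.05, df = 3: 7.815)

23.268; not consistent

Expected counts for N = 450 under a 9:3:3:1 ratio (total parts = 16):
  black solid: 450 × 9/16 = 253.125
  black white-spotted: 450 × 3/16 = 84.375
  brown solid: 450 × 3/16 = 84.375
  brown white-spotted: 450 × 1/16 = 28.125
χ² = Σ (O − E)² / E
  black solid: (204 − 253.125)² / 253.125 = 9.5339
  black white-spotted: (97 − 84.375)² / 84.375 = 1.8891
  brown solid: (112 − 84.375)² / 84.375 = 9.0446
  brown white-spotted: (37 − 28.125)² / 28.125 = 2.8006
χ² = 9.5339 + 1.8891 + 9.0446 + 2.8006 = 23.2682 ≈ 23.268
Degrees of freedom = 4 − 1 = 3; critical value at α = 0.05 is 7.815.
Since 23.268 > 7.815, we reject the null hypothesis — the data do not fit the 9:3:3:1 ratio.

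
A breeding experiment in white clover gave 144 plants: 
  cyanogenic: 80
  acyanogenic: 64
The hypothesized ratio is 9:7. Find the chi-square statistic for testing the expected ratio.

0.028

Expected counts for N = 144 under a 9:7 ratio (total parts = 16):
  cyanogenic: 144 × 9/16 = 81
  acyanogenic: 144 × 7/16 = 63
χ² = Σ (O − E)² / E
  cyanogenic: (80 − 81)² / 81 = 0.0123
  acyanogenic: (64 − 63)² / 63 = 0.0159
χ² = 0.0123 + 0.0159 = 0.0282 ≈ 0.028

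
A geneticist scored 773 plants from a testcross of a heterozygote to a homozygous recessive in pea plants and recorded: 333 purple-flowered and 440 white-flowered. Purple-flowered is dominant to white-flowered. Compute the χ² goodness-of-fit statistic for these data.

A testcross of a heterozygote (Aa × aa) gives a 1:1 phenotypic ratio.
The 1:1 ratio has 2 parts, so with N = 773 the expected counts are:
  purple-flowered: 773 × 1/2 = 386.5
  white-flowered: 773 × 1/2 = 386.5
χ² = Σ (O − E)² / E
  purple-flowered: (333 − 386.5)² / 386.5 = 7.4056
  white-flowered: (440 − 386.5)² / 386.5 = 7.4056
χ² = 7.4056 + 7.4056 = 14.8112 ≈ 14.811

14.811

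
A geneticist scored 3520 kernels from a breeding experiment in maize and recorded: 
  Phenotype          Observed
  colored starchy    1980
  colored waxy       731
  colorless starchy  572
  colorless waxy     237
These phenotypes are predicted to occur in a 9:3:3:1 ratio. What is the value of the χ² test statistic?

20.685

Expected counts for N = 3520 under a 9:3:3:1 ratio (total parts = 16):
  colored starchy: 3520 × 9/16 = 1980
  colored waxy: 3520 × 3/16 = 660
  colorless starchy: 3520 × 3/16 = 660
  colorless waxy: 3520 × 1/16 = 220
χ² = Σ (O − E)² / E
  colored starchy: (1980 − 1980)² / 1980 = 0.0000
  colored waxy: (731 − 660)² / 660 = 7.6379
  colorless starchy: (572 − 660)² / 660 = 11.7333
  colorless waxy: (237 − 220)² / 220 = 1.3136
χ² = 0.0000 + 7.6379 + 11.7333 + 1.3136 = 20.6848 ≈ 20.685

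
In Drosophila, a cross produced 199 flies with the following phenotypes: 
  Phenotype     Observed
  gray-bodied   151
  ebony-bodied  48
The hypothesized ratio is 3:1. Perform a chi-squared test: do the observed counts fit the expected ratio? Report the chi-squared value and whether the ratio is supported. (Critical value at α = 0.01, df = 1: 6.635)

The 3:1 ratio has 4 parts, so with N = 199 the expected counts are:
  gray-bodied: 199 × 3/4 = 149.25
  ebony-bodied: 199 × 1/4 = 49.75
χ² = Σ (O − E)² / E
  gray-bodied: (151 − 149.25)² / 149.25 = 0.0205
  ebony-bodied: (48 − 49.75)² / 49.75 = 0.0616
χ² = 0.0205 + 0.0616 = 0.0821 ≈ 0.082
Degrees of freedom = 2 − 1 = 1; critical value at α = 0.01 is 6.635.
Since 0.082 < 6.635, we fail to reject the null hypothesis — the data are consistent with the 3:1 ratio.

0.082; consistent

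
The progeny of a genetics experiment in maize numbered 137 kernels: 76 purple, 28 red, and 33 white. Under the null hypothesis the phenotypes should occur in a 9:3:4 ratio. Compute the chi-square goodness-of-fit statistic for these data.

Expected counts for N = 137 under a 9:3:4 ratio (total parts = 16):
  purple: 137 × 9/16 = 77.0625
  red: 137 × 3/16 = 25.6875
  white: 137 × 4/16 = 34.25
χ² = Σ (O − E)² / E
  purple: (76 − 77.0625)² / 77.0625 = 0.0146
  red: (28 − 25.6875)² / 25.6875 = 0.2082
  white: (33 − 34.25)² / 34.25 = 0.0456
χ² = 0.0146 + 0.2082 + 0.0456 = 0.2684 ≈ 0.268

0.268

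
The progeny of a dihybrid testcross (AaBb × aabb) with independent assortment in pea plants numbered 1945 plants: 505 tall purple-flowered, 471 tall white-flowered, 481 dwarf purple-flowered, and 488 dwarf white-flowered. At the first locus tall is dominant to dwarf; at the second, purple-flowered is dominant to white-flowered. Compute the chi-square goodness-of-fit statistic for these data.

A dihybrid testcross with independent assortment gives a 1:1:1:1 ratio.
Under the 1:1:1:1 hypothesis (Σ ratio = 4, N = 1945):
  tall purple-flowered: 1945 × 1/4 = 486.25
  tall white-flowered: 1945 × 1/4 = 486.25
  dwarf purple-flowered: 1945 × 1/4 = 486.25
  dwarf white-flowered: 1945 × 1/4 = 486.25
χ² = Σ (O − E)² / E
  tall purple-flowered: (505 − 486.25)² / 486.25 = 0.7230
  tall white-flowered: (471 − 486.25)² / 486.25 = 0.4783
  dwarf purple-flowered: (481 − 486.25)² / 486.25 = 0.0567
  dwarf white-flowered: (488 − 486.25)² / 486.25 = 0.0063
χ² = 0.7230 + 0.4783 + 0.0567 + 0.0063 = 1.2643 ≈ 1.264

1.264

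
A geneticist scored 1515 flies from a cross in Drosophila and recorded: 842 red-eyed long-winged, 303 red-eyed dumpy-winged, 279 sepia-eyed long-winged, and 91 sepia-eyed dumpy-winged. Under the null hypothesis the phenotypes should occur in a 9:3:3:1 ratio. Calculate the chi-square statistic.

Expected counts for N = 1515 under a 9:3:3:1 ratio (total parts = 16):
  red-eyed long-winged: 1515 × 9/16 = 852.1875
  red-eyed dumpy-winged: 1515 × 3/16 = 284.0625
  sepia-eyed long-winged: 1515 × 3/16 = 284.0625
  sepia-eyed dumpy-winged: 1515 × 1/16 = 94.6875
χ² = Σ (O − E)² / E
  red-eyed long-winged: (842 − 852.1875)² / 852.1875 = 0.1218
  red-eyed dumpy-winged: (303 − 284.0625)² / 284.0625 = 1.2625
  sepia-eyed long-winged: (279 − 284.0625)² / 284.0625 = 0.0902
  sepia-eyed dumpy-winged: (91 − 94.6875)² / 94.6875 = 0.1436
χ² = 0.1218 + 1.2625 + 0.0902 + 0.1436 = 1.6181 ≈ 1.618

1.618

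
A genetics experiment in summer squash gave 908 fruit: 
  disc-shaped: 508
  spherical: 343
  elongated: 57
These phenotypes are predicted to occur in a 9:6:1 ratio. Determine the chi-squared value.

Expected counts for N = 908 under a 9:6:1 ratio (total parts = 16):
  disc-shaped: 908 × 9/16 = 510.75
  spherical: 908 × 6/16 = 340.5
  elongated: 908 × 1/16 = 56.75
χ² = Σ (O − E)² / E
  disc-shaped: (508 − 510.75)² / 510.75 = 0.0148
  spherical: (343 − 340.5)² / 340.5 = 0.0184
  elongated: (57 − 56.75)² / 56.75 = 0.0011
χ² = 0.0148 + 0.0184 + 0.0011 = 0.0343 ≈ 0.034

0.034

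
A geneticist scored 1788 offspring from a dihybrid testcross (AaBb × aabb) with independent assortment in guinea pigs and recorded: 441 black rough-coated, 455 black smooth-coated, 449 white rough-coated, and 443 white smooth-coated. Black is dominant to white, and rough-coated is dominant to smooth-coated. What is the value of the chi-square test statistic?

0.268

A dihybrid testcross with independent assortment gives a 1:1:1:1 ratio.
The 1:1:1:1 ratio has 4 parts, so with N = 1788 the expected counts are:
  black rough-coated: 1788 × 1/4 = 447
  black smooth-coated: 1788 × 1/4 = 447
  white rough-coated: 1788 × 1/4 = 447
  white smooth-coated: 1788 × 1/4 = 447
χ² = Σ (O − E)² / E
  black rough-coated: (441 − 447)² / 447 = 0.0805
  black smooth-coated: (455 − 447)² / 447 = 0.1432
  white rough-coated: (449 − 447)² / 447 = 0.0089
  white smooth-coated: (443 − 447)² / 447 = 0.0358
χ² = 0.0805 + 0.1432 + 0.0089 + 0.0358 = 0.2684 ≈ 0.268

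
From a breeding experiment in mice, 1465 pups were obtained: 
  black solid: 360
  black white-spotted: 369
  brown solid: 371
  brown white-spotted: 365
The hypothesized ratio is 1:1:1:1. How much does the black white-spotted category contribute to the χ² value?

Expected counts for N = 1465 under a 1:1:1:1 ratio (total parts = 4):
  black solid: 1465 × 1/4 = 366.25
  black white-spotted: 1465 × 1/4 = 366.25
  brown solid: 1465 × 1/4 = 366.25
  brown white-spotted: 1465 × 1/4 = 366.25
Contribution of black white-spotted: (369 − 366.25)² / 366.25 = 0.0206

0.021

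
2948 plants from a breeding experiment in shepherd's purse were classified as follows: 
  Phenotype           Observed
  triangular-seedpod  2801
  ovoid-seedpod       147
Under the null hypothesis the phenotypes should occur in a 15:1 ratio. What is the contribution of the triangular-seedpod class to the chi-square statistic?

The 15:1 ratio has 16 parts, so with N = 2948 the expected counts are:
  triangular-seedpod: 2948 × 15/16 = 2763.75
  ovoid-seedpod: 2948 × 1/16 = 184.25
Contribution of triangular-seedpod: (2801 − 2763.75)² / 2763.75 = 0.5021

0.502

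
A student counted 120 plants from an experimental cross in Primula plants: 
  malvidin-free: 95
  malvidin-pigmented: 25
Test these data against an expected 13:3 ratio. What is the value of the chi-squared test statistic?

0.342

Expected counts for N = 120 under a 13:3 ratio (total parts = 16):
  malvidin-free: 120 × 13/16 = 97.5
  malvidin-pigmented: 120 × 3/16 = 22.5
χ² = Σ (O − E)² / E
  malvidin-free: (95 − 97.5)² / 97.5 = 0.0641
  malvidin-pigmented: (25 − 22.5)² / 22.5 = 0.2778
χ² = 0.0641 + 0.2778 = 0.3419 ≈ 0.342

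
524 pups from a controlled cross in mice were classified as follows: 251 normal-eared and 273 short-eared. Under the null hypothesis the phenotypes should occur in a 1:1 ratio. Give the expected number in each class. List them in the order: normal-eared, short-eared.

Under the 1:1 hypothesis (Σ ratio = 2, N = 524):
  normal-eared: 524 × 1/2 = 262
  short-eared: 524 × 1/2 = 262

262, 262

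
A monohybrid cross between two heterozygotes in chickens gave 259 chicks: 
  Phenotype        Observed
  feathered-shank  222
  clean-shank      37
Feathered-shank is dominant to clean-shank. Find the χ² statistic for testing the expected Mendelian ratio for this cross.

For a monohybrid cross between heterozygotes with complete dominance, the expected phenotypic ratio is 3:1.
Under the 3:1 hypothesis (Σ ratio = 4, N = 259):
  feathered-shank: 259 × 3/4 = 194.25
  clean-shank: 259 × 1/4 = 64.75
χ² = Σ (O − E)² / E
  feathered-shank: (222 − 194.25)² / 194.25 = 3.9643
  clean-shank: (37 − 64.75)² / 64.75 = 11.8929
χ² = 3.9643 + 11.8929 = 15.8572 ≈ 15.857

15.857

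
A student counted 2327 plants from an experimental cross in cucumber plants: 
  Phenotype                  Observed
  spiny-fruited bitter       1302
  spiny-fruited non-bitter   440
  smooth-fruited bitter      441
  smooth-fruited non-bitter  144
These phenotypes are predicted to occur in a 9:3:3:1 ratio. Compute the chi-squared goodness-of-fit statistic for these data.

0.133

Under the 9:3:3:1 hypothesis (Σ ratio = 16, N = 2327):
  spiny-fruited bitter: 2327 × 9/16 = 1308.9375
  spiny-fruited non-bitter: 2327 × 3/16 = 436.3125
  smooth-fruited bitter: 2327 × 3/16 = 436.3125
  smooth-fruited non-bitter: 2327 × 1/16 = 145.4375
χ² = Σ (O − E)² / E
  spiny-fruited bitter: (1302 − 1308.9375)² / 1308.9375 = 0.0368
  spiny-fruited non-bitter: (440 − 436.3125)² / 436.3125 = 0.0312
  smooth-fruited bitter: (441 − 436.3125)² / 436.3125 = 0.0504
  smooth-fruited non-bitter: (144 − 145.4375)² / 145.4375 = 0.0142
χ² = 0.0368 + 0.0312 + 0.0504 + 0.0142 = 0.1326 ≈ 0.133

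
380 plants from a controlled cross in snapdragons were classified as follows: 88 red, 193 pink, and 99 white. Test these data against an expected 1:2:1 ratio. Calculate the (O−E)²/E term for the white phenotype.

Expected counts for N = 380 under a 1:2:1 ratio (total parts = 4):
  red: 380 × 1/4 = 95
  pink: 380 × 2/4 = 190
  white: 380 × 1/4 = 95
Contribution of white: (99 − 95)² / 95 = 0.1684

0.168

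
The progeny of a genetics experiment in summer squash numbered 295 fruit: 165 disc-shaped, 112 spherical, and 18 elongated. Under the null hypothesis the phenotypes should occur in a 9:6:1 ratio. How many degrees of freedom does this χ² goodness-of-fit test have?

2

A goodness-of-fit test with 3 phenotype classes has df = 3 − 1 = 2.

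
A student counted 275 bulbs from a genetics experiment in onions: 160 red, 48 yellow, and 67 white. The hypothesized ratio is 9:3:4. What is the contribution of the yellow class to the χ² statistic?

0.246

Expected counts for N = 275 under a 9:3:4 ratio (total parts = 16):
  red: 275 × 9/16 = 154.6875
  yellow: 275 × 3/16 = 51.5625
  white: 275 × 4/16 = 68.75
Contribution of yellow: (48 − 51.5625)² / 51.5625 = 0.2461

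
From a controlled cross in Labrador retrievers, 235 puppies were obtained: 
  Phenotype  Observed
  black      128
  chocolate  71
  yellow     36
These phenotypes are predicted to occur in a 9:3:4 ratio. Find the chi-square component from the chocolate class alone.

16.468

Total ratio parts = 16. Expected numbers out of 235:
  black: 235 × 9/16 = 132.1875
  chocolate: 235 × 3/16 = 44.0625
  yellow: 235 × 4/16 = 58.75
Contribution of chocolate: (71 − 44.0625)² / 44.0625 = 16.4682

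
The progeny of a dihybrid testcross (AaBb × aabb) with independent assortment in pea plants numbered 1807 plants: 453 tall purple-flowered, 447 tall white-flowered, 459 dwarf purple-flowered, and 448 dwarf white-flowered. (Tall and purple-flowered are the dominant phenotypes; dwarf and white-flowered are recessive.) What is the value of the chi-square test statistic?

0.201

A dihybrid testcross with independent assortment gives a 1:1:1:1 ratio.
Expected counts for N = 1807 under a 1:1:1:1 ratio (total parts = 4):
  tall purple-flowered: 1807 × 1/4 = 451.75
  tall white-flowered: 1807 × 1/4 = 451.75
  dwarf purple-flowered: 1807 × 1/4 = 451.75
  dwarf white-flowered: 1807 × 1/4 = 451.75
χ² = Σ (O − E)² / E
  tall purple-flowered: (453 − 451.75)² / 451.75 = 0.0035
  tall white-flowered: (447 − 451.75)² / 451.75 = 0.0499
  dwarf purple-flowered: (459 − 451.75)² / 451.75 = 0.1164
  dwarf white-flowered: (448 − 451.75)² / 451.75 = 0.0311
χ² = 0.0035 + 0.0499 + 0.1164 + 0.0311 = 0.2009 ≈ 0.201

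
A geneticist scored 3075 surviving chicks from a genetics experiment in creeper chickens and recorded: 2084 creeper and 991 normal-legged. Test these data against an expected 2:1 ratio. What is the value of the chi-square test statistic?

The 2:1 ratio has 3 parts, so with N = 3075 the expected counts are:
  creeper: 3075 × 2/3 = 2050
  normal-legged: 3075 × 1/3 = 1025
χ² = Σ (O − E)² / E
  creeper: (2084 − 2050)² / 2050 = 0.5639
  normal-legged: (991 − 1025)² / 1025 = 1.1278
χ² = 0.5639 + 1.1278 = 1.6917 ≈ 1.692

1.692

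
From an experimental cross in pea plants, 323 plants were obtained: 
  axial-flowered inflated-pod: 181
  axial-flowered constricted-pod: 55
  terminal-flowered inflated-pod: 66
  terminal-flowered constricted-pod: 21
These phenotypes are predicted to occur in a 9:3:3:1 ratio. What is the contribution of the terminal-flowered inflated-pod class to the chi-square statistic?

Expected counts for N = 323 under a 9:3:3:1 ratio (total parts = 16):
  axial-flowered inflated-pod: 323 × 9/16 = 181.6875
  axial-flowered constricted-pod: 323 × 3/16 = 60.5625
  terminal-flowered inflated-pod: 323 × 3/16 = 60.5625
  terminal-flowered constricted-pod: 323 × 1/16 = 20.1875
Contribution of terminal-flowered inflated-pod: (66 − 60.5625)² / 60.5625 = 0.4882

0.488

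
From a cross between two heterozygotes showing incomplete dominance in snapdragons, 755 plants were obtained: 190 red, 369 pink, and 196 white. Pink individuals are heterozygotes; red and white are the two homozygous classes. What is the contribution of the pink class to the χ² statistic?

With incomplete dominance, a heterozygote × heterozygote cross gives a 1:2:1 phenotypic ratio.
Under the 1:2:1 hypothesis (Σ ratio = 4, N = 755):
  red: 755 × 1/4 = 188.75
  pink: 755 × 2/4 = 377.5
  white: 755 × 1/4 = 188.75
Contribution of pink: (369 − 377.5)² / 377.5 = 0.1914

0.191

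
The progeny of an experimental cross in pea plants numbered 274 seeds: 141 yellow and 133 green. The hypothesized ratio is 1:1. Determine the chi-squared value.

0.234

Expected counts for N = 274 under a 1:1 ratio (total parts = 2):
  yellow: 274 × 1/2 = 137
  green: 274 × 1/2 = 137
χ² = Σ (O − E)² / E
  yellow: (141 − 137)² / 137 = 0.1168
  green: (133 − 137)² / 137 = 0.1168
χ² = 0.1168 + 0.1168 = 0.2336 ≈ 0.234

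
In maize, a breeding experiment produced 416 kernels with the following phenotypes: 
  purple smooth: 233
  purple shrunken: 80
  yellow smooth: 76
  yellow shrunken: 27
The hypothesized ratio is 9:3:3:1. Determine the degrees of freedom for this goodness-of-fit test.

A goodness-of-fit test with 4 phenotype classes has df = 4 − 1 = 3.

3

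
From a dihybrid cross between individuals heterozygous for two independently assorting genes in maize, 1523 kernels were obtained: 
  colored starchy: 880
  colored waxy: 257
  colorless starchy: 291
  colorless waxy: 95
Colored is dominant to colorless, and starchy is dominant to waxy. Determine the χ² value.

A dihybrid F₂ with independent assortment and complete dominance at both loci gives a 9:3:3:1 phenotypic ratio.
Expected counts for N = 1523 under a 9:3:3:1 ratio (total parts = 16):
  colored starchy: 1523 × 9/16 = 856.6875
  colored waxy: 1523 × 3/16 = 285.5625
  colorless starchy: 1523 × 3/16 = 285.5625
  colorless waxy: 1523 × 1/16 = 95.1875
χ² = Σ (O − E)² / E
  colored starchy: (880 − 856.6875)² / 856.6875 = 0.6344
  colored waxy: (257 − 285.5625)² / 285.5625 = 2.8569
  colorless starchy: (291 − 285.5625)² / 285.5625 = 0.1035
  colorless waxy: (95 − 95.1875)² / 95.1875 = 0.0004
χ² = 0.6344 + 2.8569 + 0.1035 + 0.0004 = 3.5952 ≈ 3.595

3.595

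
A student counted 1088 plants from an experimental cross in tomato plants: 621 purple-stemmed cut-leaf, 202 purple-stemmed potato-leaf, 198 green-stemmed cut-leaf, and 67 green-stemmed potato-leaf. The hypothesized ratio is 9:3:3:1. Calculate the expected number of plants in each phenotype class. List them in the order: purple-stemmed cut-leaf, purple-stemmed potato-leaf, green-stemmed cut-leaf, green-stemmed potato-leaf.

Under the 9:3:3:1 hypothesis (Σ ratio = 16, N = 1088):
  purple-stemmed cut-leaf: 1088 × 9/16 = 612
  purple-stemmed potato-leaf: 1088 × 3/16 = 204
  green-stemmed cut-leaf: 1088 × 3/16 = 204
  green-stemmed potato-leaf: 1088 × 1/16 = 68

612, 204, 204, 68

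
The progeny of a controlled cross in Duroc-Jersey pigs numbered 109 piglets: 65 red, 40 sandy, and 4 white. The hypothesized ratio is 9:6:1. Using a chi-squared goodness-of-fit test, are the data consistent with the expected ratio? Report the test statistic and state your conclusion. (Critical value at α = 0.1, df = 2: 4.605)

1.402; consistent

Expected counts for N = 109 under a 9:6:1 ratio (total parts = 16):
  red: 109 × 9/16 = 61.3125
  sandy: 109 × 6/16 = 40.875
  white: 109 × 1/16 = 6.8125
χ² = Σ (O − E)² / E
  red: (65 − 61.3125)² / 61.3125 = 0.2218
  sandy: (40 − 40.875)² / 40.875 = 0.0187
  white: (4 − 6.8125)² / 6.8125 = 1.1611
χ² = 0.2218 + 0.0187 + 1.1611 = 1.4016 ≈ 1.402
Degrees of freedom = 3 − 1 = 2; critical value at α = 0.1 is 4.605.
Since 1.402 < 4.605, we fail to reject the null hypothesis — the data are consistent with the 9:6:1 ratio.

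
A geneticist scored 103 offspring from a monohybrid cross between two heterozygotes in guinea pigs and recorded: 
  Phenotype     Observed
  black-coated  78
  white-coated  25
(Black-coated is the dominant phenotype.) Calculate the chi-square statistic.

0.029

For a monohybrid cross between heterozygotes with complete dominance, the expected phenotypic ratio is 3:1.
Under the 3:1 hypothesis (Σ ratio = 4, N = 103):
  black-coated: 103 × 3/4 = 77.25
  white-coated: 103 × 1/4 = 25.75
χ² = Σ (O − E)² / E
  black-coated: (78 − 77.25)² / 77.25 = 0.0073
  white-coated: (25 − 25.75)² / 25.75 = 0.0218
χ² = 0.0073 + 0.0218 = 0.0291 ≈ 0.029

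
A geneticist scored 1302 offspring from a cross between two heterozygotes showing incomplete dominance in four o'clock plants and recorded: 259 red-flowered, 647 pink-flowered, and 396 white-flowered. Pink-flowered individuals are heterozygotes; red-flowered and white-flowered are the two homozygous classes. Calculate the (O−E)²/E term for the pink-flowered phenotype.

0.025

With incomplete dominance, a heterozygote × heterozygote cross gives a 1:2:1 phenotypic ratio.
The 1:2:1 ratio has 4 parts, so with N = 1302 the expected counts are:
  red-flowered: 1302 × 1/4 = 325.5
  pink-flowered: 1302 × 2/4 = 651
  white-flowered: 1302 × 1/4 = 325.5
Contribution of pink-flowered: (647 − 651)² / 651 = 0.0246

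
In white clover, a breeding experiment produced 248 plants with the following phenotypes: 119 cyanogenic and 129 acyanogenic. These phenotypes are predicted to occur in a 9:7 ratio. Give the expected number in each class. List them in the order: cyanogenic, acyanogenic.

Under the 9:7 hypothesis (Σ ratio = 16, N = 248):
  cyanogenic: 248 × 9/16 = 139.5
  acyanogenic: 248 × 7/16 = 108.5

139.5, 108.5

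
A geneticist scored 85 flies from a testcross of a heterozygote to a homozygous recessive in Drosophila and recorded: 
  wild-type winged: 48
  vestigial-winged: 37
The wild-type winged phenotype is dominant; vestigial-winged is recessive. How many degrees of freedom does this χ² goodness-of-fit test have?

1

A testcross of a heterozygote (Aa × aa) gives a 1:1 phenotypic ratio.
A goodness-of-fit test with 2 phenotype classes has df = 2 − 1 = 1.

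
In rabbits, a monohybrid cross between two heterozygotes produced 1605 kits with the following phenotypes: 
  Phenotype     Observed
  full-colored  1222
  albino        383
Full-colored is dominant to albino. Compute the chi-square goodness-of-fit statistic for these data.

1.107

For a monohybrid cross between heterozygotes with complete dominance, the expected phenotypic ratio is 3:1.
Expected counts for N = 1605 under a 3:1 ratio (total parts = 4):
  full-colored: 1605 × 3/4 = 1203.75
  albino: 1605 × 1/4 = 401.25
χ² = Σ (O − E)² / E
  full-colored: (1222 − 1203.75)² / 1203.75 = 0.2767
  albino: (383 − 401.25)² / 401.25 = 0.8301
χ² = 0.2767 + 0.8301 = 1.1068 ≈ 1.107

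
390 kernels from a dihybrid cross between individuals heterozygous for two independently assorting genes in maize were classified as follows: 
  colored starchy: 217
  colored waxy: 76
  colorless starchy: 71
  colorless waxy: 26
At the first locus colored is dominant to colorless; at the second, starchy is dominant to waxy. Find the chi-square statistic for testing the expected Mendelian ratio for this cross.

0.309

A dihybrid F₂ with independent assortment and complete dominance at both loci gives a 9:3:3:1 phenotypic ratio.
Under the 9:3:3:1 hypothesis (Σ ratio = 16, N = 390):
  colored starchy: 390 × 9/16 = 219.375
  colored waxy: 390 × 3/16 = 73.125
  colorless starchy: 390 × 3/16 = 73.125
  colorless waxy: 390 × 1/16 = 24.375
χ² = Σ (O − E)² / E
  colored starchy: (217 − 219.375)² / 219.375 = 0.0257
  colored waxy: (76 − 73.125)² / 73.125 = 0.1130
  colorless starchy: (71 − 73.125)² / 73.125 = 0.0618
  colorless waxy: (26 − 24.375)² / 24.375 = 0.1083
χ² = 0.0257 + 0.1130 + 0.0618 + 0.1083 = 0.3088 ≈ 0.309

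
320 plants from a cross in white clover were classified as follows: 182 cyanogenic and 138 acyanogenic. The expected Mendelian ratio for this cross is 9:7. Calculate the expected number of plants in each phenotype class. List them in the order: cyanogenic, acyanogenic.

180, 140

Expected counts for N = 320 under a 9:7 ratio (total parts = 16):
  cyanogenic: 320 × 9/16 = 180
  acyanogenic: 320 × 7/16 = 140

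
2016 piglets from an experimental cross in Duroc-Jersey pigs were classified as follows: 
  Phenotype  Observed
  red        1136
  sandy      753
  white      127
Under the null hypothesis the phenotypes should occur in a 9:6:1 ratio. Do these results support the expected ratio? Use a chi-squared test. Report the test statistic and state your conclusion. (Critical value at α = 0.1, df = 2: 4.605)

Total ratio parts = 16. Expected numbers out of 2016:
  red: 2016 × 9/16 = 1134
  sandy: 2016 × 6/16 = 756
  white: 2016 × 1/16 = 126
χ² = Σ (O − E)² / E
  red: (1136 − 1134)² / 1134 = 0.0035
  sandy: (753 − 756)² / 756 = 0.0119
  white: (127 − 126)² / 126 = 0.0079
χ² = 0.0035 + 0.0119 + 0.0079 = 0.0233 ≈ 0.023
Degrees of freedom = 3 − 1 = 2; critical value at α = 0.1 is 4.605.
Since 0.023 < 4.605, we fail to reject the null hypothesis — the data are consistent with the 9:6:1 ratio.

0.023; consistent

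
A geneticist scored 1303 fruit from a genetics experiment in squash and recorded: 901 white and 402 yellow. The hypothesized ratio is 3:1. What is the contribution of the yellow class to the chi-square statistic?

17.848

The 3:1 ratio has 4 parts, so with N = 1303 the expected counts are:
  white: 1303 × 3/4 = 977.25
  yellow: 1303 × 1/4 = 325.75
Contribution of yellow: (402 − 325.75)² / 325.75 = 17.8482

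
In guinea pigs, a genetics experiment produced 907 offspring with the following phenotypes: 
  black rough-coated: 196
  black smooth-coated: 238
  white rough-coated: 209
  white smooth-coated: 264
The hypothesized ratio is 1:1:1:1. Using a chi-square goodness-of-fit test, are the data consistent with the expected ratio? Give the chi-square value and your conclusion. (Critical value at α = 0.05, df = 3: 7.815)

12.237; not consistent

The 1:1:1:1 ratio has 4 parts, so with N = 907 the expected counts are:
  black rough-coated: 907 × 1/4 = 226.75
  black smooth-coated: 907 × 1/4 = 226.75
  white rough-coated: 907 × 1/4 = 226.75
  white smooth-coated: 907 × 1/4 = 226.75
χ² = Σ (O − E)² / E
  black rough-coated: (196 − 226.75)² / 226.75 = 4.1701
  black smooth-coated: (238 − 226.75)² / 226.75 = 0.5582
  white rough-coated: (209 − 226.75)² / 226.75 = 1.3895
  white smooth-coated: (264 − 226.75)² / 226.75 = 6.1193
χ² = 4.1701 + 0.5582 + 1.3895 + 6.1193 = 12.2371 ≈ 12.237
Degrees of freedom = 4 − 1 = 3; critical value at α = 0.05 is 7.815.
Since 12.237 > 7.815, we reject the null hypothesis — the data do not fit the 1:1:1:1 ratio.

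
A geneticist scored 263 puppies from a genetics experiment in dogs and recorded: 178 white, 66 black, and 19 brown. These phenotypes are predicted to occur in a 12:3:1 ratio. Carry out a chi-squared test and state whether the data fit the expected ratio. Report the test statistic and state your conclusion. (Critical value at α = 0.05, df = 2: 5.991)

Expected counts for N = 263 under a 12:3:1 ratio (total parts = 16):
  white: 263 × 12/16 = 197.25
  black: 263 × 3/16 = 49.3125
  brown: 263 × 1/16 = 16.4375
χ² = Σ (O − E)² / E
  white: (178 − 197.25)² / 197.25 = 1.8786
  black: (66 − 49.3125)² / 49.3125 = 5.6471
  brown: (19 − 16.4375)² / 16.4375 = 0.3995
χ² = 1.8786 + 5.6471 + 0.3995 = 7.9252 ≈ 7.925
Degrees of freedom = 3 − 1 = 2; critical value at α = 0.05 is 5.991.
Since 7.925 > 5.991, we reject the null hypothesis — the data do not fit the 12:3:1 ratio.

7.925; not consistent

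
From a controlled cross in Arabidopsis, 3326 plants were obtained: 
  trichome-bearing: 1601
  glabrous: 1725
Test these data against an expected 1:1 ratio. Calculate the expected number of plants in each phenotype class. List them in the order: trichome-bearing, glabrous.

Under the 1:1 hypothesis (Σ ratio = 2, N = 3326):
  trichome-bearing: 3326 × 1/2 = 1663
  glabrous: 3326 × 1/2 = 1663

1663, 1663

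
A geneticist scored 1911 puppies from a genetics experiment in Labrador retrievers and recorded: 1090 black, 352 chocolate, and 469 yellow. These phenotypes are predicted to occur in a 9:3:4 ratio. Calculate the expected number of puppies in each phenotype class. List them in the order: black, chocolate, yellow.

Under the 9:3:4 hypothesis (Σ ratio = 16, N = 1911):
  black: 1911 × 9/16 = 1074.9375
  chocolate: 1911 × 3/16 = 358.3125
  yellow: 1911 × 4/16 = 477.75

1074.9375, 358.3125, 477.75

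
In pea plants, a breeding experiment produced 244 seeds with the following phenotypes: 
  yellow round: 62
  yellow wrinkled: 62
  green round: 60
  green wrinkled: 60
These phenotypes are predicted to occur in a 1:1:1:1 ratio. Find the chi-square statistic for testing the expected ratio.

0.066

Under the 1:1:1:1 hypothesis (Σ ratio = 4, N = 244):
  yellow round: 244 × 1/4 = 61
  yellow wrinkled: 244 × 1/4 = 61
  green round: 244 × 1/4 = 61
  green wrinkled: 244 × 1/4 = 61
χ² = Σ (O − E)² / E
  yellow round: (62 − 61)² / 61 = 0.0164
  yellow wrinkled: (62 − 61)² / 61 = 0.0164
  green round: (60 − 61)² / 61 = 0.0164
  green wrinkled: (60 − 61)² / 61 = 0.0164
χ² = 0.0164 + 0.0164 + 0.0164 + 0.0164 = 0.0656 ≈ 0.066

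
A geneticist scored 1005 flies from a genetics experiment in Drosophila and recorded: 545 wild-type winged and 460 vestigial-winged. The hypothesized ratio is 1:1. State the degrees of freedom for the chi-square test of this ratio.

A goodness-of-fit test with 2 phenotype classes has df = 2 − 1 = 1.

1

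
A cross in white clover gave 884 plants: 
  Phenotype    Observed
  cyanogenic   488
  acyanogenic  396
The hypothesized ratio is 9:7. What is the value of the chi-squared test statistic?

Expected counts for N = 884 under a 9:7 ratio (total parts = 16):
  cyanogenic: 884 × 9/16 = 497.25
  acyanogenic: 884 × 7/16 = 386.75
χ² = Σ (O − E)² / E
  cyanogenic: (488 − 497.25)² / 497.25 = 0.1721
  acyanogenic: (396 − 386.75)² / 386.75 = 0.2212
χ² = 0.1721 + 0.2212 = 0.3933 ≈ 0.393

0.393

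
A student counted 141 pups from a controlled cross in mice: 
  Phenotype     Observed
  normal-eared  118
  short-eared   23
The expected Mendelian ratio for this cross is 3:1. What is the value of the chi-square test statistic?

5.676

Total ratio parts = 4. Expected numbers out of 141:
  normal-eared: 141 × 3/4 = 105.75
  short-eared: 141 × 1/4 = 35.25
χ² = Σ (O − E)² / E
  normal-eared: (118 − 105.75)² / 105.75 = 1.4190
  short-eared: (23 − 35.25)² / 35.25 = 4.2571
χ² = 1.4190 + 4.2571 = 5.6761 ≈ 5.676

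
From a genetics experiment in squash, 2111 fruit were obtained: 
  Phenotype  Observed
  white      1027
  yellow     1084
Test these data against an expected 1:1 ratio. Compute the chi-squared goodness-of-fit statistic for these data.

The 1:1 ratio has 2 parts, so with N = 2111 the expected counts are:
  white: 2111 × 1/2 = 1055.5
  yellow: 2111 × 1/2 = 1055.5
χ² = Σ (O − E)² / E
  white: (1027 − 1055.5)² / 1055.5 = 0.7695
  yellow: (1084 − 1055.5)² / 1055.5 = 0.7695
χ² = 0.7695 + 0.7695 = 1.539

1.539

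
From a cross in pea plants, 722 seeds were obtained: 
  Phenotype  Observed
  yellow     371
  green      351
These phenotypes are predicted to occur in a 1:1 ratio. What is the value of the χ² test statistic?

0.554

Under the 1:1 hypothesis (Σ ratio = 2, N = 722):
  yellow: 722 × 1/2 = 361
  green: 722 × 1/2 = 361
χ² = Σ (O − E)² / E
  yellow: (371 − 361)² / 361 = 0.2770
  green: (351 − 361)² / 361 = 0.2770
χ² = 0.2770 + 0.2770 = 0.554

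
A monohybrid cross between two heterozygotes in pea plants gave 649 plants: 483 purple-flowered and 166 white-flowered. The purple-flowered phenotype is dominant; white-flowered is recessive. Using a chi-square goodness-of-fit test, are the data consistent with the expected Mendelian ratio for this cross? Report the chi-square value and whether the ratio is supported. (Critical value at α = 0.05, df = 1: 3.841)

For a monohybrid cross between heterozygotes with complete dominance, the expected phenotypic ratio is 3:1.
Under the 3:1 hypothesis (Σ ratio = 4, N = 649):
  purple-flowered: 649 × 3/4 = 486.75
  white-flowered: 649 × 1/4 = 162.25
χ² = Σ (O − E)² / E
  purple-flowered: (483 − 486.75)² / 486.75 = 0.0289
  white-flowered: (166 − 162.25)² / 162.25 = 0.0867
χ² = 0.0289 + 0.0867 = 0.1156 ≈ 0.116
Degrees of freedom = 2 − 1 = 1; critical value at α = 0.05 is 3.841.
Since 0.116 < 3.841, we fail to reject the null hypothesis — the data are consistent with the 3:1 ratio.

0.116; consistent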